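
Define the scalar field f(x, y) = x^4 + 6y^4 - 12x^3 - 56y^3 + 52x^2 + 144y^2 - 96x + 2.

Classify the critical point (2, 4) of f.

The mixed partial ∂²f/∂x∂y is 0, so the Hessian at any point is diag(f_xx, f_yy) = diag(4(3x^2 - 18x + 26), 24(3y^2 - 14y + 12)).
At (2, 4): H = diag(8, 96).
Both eigenvalues are positive, so H is positive definite: a local minimum.

local minimum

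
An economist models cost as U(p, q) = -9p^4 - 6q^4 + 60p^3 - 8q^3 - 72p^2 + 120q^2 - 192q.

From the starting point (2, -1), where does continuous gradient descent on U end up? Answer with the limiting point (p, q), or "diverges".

U is separable, so gradient descent decouples: p follows -∂U/∂p, q follows -∂U/∂q.
∂U/∂p = -36p(p - 4)(p - 1); at p=2 this is 144, so p decreases.
∂U/∂q = -24(q - 2)(q - 1)(q + 4); at q=-1 this is -432, so q increases.
p converges to its nearest critical value 1 (a local min of the p-part); q converges to 1. The iterate converges to (1, 1).

(1, 1)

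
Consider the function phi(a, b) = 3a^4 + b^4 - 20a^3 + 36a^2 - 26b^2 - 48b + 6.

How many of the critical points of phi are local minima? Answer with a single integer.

phi separates as a function of a plus a function of b, so ∇phi=0 decouples.
∂phi/∂a = 12a(a - 3)(a - 2) = 0 at a ∈ {0, 2, 3}; ∂phi/∂b = 4(b - 4)(b + 1)(b + 3) = 0 at b ∈ {-3, -1, 4}.
The Hessian is diagonal: diag(phi_aa, phi_bb). Second derivatives: phi_aa(0)=72, phi_aa(2)=-24, phi_aa(3)=36; phi_bb(-3)=56, phi_bb(-1)=-40, phi_bb(4)=140.
Local minima occur where both diagonal entries positive: (0, -3), (0, 4), (3, -3), (3, 4). Count: 4.

4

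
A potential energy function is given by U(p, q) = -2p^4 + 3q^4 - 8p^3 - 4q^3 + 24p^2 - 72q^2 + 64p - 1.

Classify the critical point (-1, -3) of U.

The mixed partial ∂²U/∂p∂q is 0, so the Hessian at any point is diag(U_pp, U_qq) = diag(24(-p^2 - 2p + 2), 12(3q^2 - 2q - 12)).
At (-1, -3): H = diag(72, 252).
Both eigenvalues are positive, so H is positive definite: a local minimum.

local minimum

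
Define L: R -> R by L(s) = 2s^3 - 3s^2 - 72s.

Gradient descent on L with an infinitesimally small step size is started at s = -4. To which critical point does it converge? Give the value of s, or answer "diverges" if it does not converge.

L'(s) = 6(s - 4)(s + 3), so L'(-4) = 48.
Gradient descent moves in the -L' direction, i.e. s is decreasing.
There is no critical point below s=-4, and L' keeps the same sign, so the iterate runs off to −∞.

diverges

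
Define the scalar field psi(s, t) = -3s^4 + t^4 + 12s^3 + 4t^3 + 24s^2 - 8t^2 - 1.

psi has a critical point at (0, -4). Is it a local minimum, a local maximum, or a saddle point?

The mixed partial ∂²psi/∂s∂t is 0, so the Hessian at any point is diag(psi_ss, psi_tt) = diag(12(-3s^2 + 6s + 4), 4(3t^2 + 6t - 4)).
At (0, -4): H = diag(48, 80).
Both eigenvalues are positive, so H is positive definite: a local minimum.

local minimum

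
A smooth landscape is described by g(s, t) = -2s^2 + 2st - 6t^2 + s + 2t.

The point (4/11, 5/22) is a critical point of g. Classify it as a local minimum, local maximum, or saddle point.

The Hessian of g is constant: H = [[-4, 2], [2, -12]].
det(H) = (-4)·(-12) − 2² = 44.
det(H) > 0 and tr(H) = -16 < 0, so H is negative definite and the point is a local maximum.

local maximum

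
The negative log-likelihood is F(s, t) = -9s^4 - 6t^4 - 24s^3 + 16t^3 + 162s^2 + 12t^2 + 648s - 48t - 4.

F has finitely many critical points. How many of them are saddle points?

4

F separates as a function of s plus a function of t, so ∇F=0 decouples.
∂F/∂s = -36(s - 3)(s + 2)(s + 3) = 0 at s ∈ {-3, -2, 3}; ∂F/∂t = -24(t - 2)(t - 1)(t + 1) = 0 at t ∈ {-1, 1, 2}.
The Hessian is diagonal: diag(F_ss, F_tt). Second derivatives: F_ss(-3)=-216, F_ss(-2)=180, F_ss(3)=-1080; F_tt(-1)=-144, F_tt(1)=48, F_tt(2)=-72.
Saddle points occur where the two diagonal entries have opposite signs: (-3, 1), (-2, -1), (-2, 2), (3, 1). Count: 4.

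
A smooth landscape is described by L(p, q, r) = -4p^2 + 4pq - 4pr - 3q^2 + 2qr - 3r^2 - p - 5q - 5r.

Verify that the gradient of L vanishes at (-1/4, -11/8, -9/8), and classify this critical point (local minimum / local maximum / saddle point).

∇L = (-8p + 4q - 4r - 1, 4p - 6q + 2r - 5, -4p + 2q - 6r - 5); substituting (-1/4, -11/8, -9/8) gives ∇L = (0, 0, 0), so (-1/4, -11/8, -9/8) is indeed a critical point.
The Hessian is constant: H = [[-8, 4, -4], [4, -6, 2], [-4, 2, -6]].
Leading principal minors: Δ₁ = -8, Δ₂ = 32, Δ₃ = -128.
The minors alternate sign starting negative (−, +, −), so H is negative definite: a local maximum.

local maximum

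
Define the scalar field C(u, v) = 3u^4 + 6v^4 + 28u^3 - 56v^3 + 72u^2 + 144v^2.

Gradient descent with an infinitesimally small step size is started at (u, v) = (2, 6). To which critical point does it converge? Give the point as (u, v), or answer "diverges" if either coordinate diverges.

(0, 4)

C is separable, so gradient descent decouples: u follows -∂C/∂u, v follows -∂C/∂v.
∂C/∂u = 12u(u + 3)(u + 4); at u=2 this is 720, so u decreases.
∂C/∂v = 24v(v - 4)(v - 3); at v=6 this is 864, so v decreases.
u converges to its nearest critical value 0 (a local min of the u-part); v converges to 4. The iterate converges to (0, 4).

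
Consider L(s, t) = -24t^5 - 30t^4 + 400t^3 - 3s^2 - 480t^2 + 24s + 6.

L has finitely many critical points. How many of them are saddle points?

2

L separates as a function of s plus a function of t, so ∇L=0 decouples.
∂L/∂s = -6(s - 4) = 0 at s ∈ {4}; ∂L/∂t = -120t(t - 2)(t - 1)(t + 4) = 0 at t ∈ {-4, 0, 1, 2}.
The Hessian is diagonal: diag(L_ss, L_tt). Second derivatives: L_ss(4)=-6; L_tt(-4)=14400, L_tt(0)=-960, L_tt(1)=600, L_tt(2)=-1440.
Saddle points occur where the two diagonal entries have opposite signs: (4, -4), (4, 1). Count: 2.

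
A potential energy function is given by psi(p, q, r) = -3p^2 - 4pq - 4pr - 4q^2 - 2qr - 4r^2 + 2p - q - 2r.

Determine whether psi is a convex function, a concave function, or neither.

concave

psi is quadratic, so its Hessian is the constant matrix H = [[-6, -4, -4], [-4, -8, -2], [-4, -2, -8]].
Leading principal minors: -6, 32, -168.
Signs alternate −, +, − ⇒ H ≺ 0 ⇒ concave.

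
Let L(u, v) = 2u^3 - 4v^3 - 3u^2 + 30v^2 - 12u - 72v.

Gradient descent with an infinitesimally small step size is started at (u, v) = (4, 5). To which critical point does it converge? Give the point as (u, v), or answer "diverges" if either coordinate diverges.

diverges

L is separable, so gradient descent decouples: u follows -∂L/∂u, v follows -∂L/∂v.
∂L/∂u = 6(u - 2)(u + 1); at u=4 this is 60, so u decreases.
∂L/∂v = -12(v - 3)(v - 2); at v=5 this is -72, so v increases.
The v-coordinate has no critical point in that direction and runs off to infinity.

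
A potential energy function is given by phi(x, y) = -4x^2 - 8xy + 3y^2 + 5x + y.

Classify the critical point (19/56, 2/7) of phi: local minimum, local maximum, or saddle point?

saddle point

The Hessian of phi is constant: H = [[-8, -8], [-8, 6]].
det(H) = (-8)·6 − (-8)² = -112.
Since det(H) < 0, H is indefinite and the critical point is a saddle point.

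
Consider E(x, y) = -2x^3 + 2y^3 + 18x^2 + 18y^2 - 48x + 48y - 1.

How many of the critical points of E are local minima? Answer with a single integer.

1

E separates as a function of x plus a function of y, so ∇E=0 decouples.
∂E/∂x = -6(x - 4)(x - 2) = 0 at x ∈ {2, 4}; ∂E/∂y = 6(y + 2)(y + 4) = 0 at y ∈ {-4, -2}.
The Hessian is diagonal: diag(E_xx, E_yy). Second derivatives: E_xx(2)=12, E_xx(4)=-12; E_yy(-4)=-12, E_yy(-2)=12.
Local minima occur where both diagonal entries positive: (2, -2). Count: 1.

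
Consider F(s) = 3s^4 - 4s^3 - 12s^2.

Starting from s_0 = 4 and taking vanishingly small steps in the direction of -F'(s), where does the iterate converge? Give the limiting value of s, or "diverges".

F'(s) = 12s(s - 2)(s + 1), so F'(4) = 480.
Gradient descent moves in the -F' direction, i.e. s is decreasing.
The nearest critical point in that direction is s = 2, where F'' = 72 > 0 (a local minimum). The iterate converges there.

2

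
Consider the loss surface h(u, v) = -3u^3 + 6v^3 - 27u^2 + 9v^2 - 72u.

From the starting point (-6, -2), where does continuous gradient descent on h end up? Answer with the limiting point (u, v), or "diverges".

diverges

h is separable, so gradient descent decouples: u follows -∂h/∂u, v follows -∂h/∂v.
∂h/∂u = -9(u + 2)(u + 4); at u=-6 this is -72, so u increases.
∂h/∂v = 18v(v + 1); at v=-2 this is 36, so v decreases.
The v-coordinate has no critical point in that direction and runs off to infinity.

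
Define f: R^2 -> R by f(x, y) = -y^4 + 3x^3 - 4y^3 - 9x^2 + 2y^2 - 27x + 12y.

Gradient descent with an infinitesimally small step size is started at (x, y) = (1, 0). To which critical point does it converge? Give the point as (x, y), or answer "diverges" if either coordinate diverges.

(3, -1)

f is separable, so gradient descent decouples: x follows -∂f/∂x, y follows -∂f/∂y.
∂f/∂x = 9(x - 3)(x + 1); at x=1 this is -36, so x increases.
∂f/∂y = -4(y - 1)(y + 1)(y + 3); at y=0 this is 12, so y decreases.
x converges to its nearest critical value 3 (a local min of the x-part); y converges to -1. The iterate converges to (3, -1).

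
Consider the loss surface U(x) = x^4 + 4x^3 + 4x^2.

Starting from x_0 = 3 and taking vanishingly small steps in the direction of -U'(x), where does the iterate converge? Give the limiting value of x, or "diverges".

U'(x) = 4x(x + 1)(x + 2), so U'(3) = 240.
Gradient descent moves in the -U' direction, i.e. x is decreasing.
The nearest critical point in that direction is x = 0, where U'' = 8 > 0 (a local minimum). The iterate converges there.

0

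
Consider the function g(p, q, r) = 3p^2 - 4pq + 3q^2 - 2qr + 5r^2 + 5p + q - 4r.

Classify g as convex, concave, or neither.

convex

g is quadratic, so its Hessian is the constant matrix H = [[6, -4, 0], [-4, 6, -2], [0, -2, 10]].
Leading principal minors: 6, 20, 176.
All positive ⇒ H ≻ 0 ⇒ convex.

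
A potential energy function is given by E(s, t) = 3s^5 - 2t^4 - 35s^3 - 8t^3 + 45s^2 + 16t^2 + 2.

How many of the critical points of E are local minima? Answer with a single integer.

E separates as a function of s plus a function of t, so ∇E=0 decouples.
∂E/∂s = 15s(s - 2)(s - 1)(s + 3) = 0 at s ∈ {-3, 0, 1, 2}; ∂E/∂t = -8t(t - 1)(t + 4) = 0 at t ∈ {-4, 0, 1}.
The Hessian is diagonal: diag(E_ss, E_tt). Second derivatives: E_ss(-3)=-900, E_ss(0)=90, E_ss(1)=-60, E_ss(2)=150; E_tt(-4)=-160, E_tt(0)=32, E_tt(1)=-40.
Local minima occur where both diagonal entries positive: (0, 0), (2, 0). Count: 2.

2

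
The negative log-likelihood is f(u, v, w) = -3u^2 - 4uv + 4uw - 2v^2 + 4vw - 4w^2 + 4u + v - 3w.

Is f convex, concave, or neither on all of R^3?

f is quadratic, so its Hessian is the constant matrix H = [[-6, -4, 4], [-4, -4, 4], [4, 4, -8]].
Leading principal minors: -6, 8, -32.
Signs alternate −, +, − ⇒ H ≺ 0 ⇒ concave.

concave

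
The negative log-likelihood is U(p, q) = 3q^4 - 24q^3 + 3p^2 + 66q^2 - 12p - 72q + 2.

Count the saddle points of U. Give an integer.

1

U separates as a function of p plus a function of q, so ∇U=0 decouples.
∂U/∂p = 6(p - 2) = 0 at p ∈ {2}; ∂U/∂q = 12(q - 3)(q - 2)(q - 1) = 0 at q ∈ {1, 2, 3}.
The Hessian is diagonal: diag(U_pp, U_qq). Second derivatives: U_pp(2)=6; U_qq(1)=24, U_qq(2)=-12, U_qq(3)=24.
Saddle points occur where the two diagonal entries have opposite signs: (2, 2). Count: 1.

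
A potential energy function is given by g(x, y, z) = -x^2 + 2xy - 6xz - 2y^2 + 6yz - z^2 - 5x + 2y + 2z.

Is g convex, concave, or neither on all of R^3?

neither

g is quadratic, so its Hessian is the constant matrix H = [[-2, 2, -6], [2, -4, 6], [-6, 6, -2]].
Leading principal minors: -2, 4, 64.
Neither pattern holds ⇒ H is indefinite ⇒ neither convex nor concave.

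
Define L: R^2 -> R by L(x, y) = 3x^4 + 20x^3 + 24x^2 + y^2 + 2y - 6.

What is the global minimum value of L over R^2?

-135

L(x,y) separates as P(x) + Q(y) − 6, so its minimum is min P + min Q − 6.
P'(x) = 12x(x + 1)(x + 4) vanishes at x ∈ {-4, -1, 0}; Q'(y) = 2y + 2 vanishes at y ∈ {-1}.
Local minima of P (where P''>0): P(-4)=-128, P(0)=0. Local minima of Q: Q(-1)=-1.
So the global minimum of L is P(-4) + Q(-1) − 6 = -128 − 1 − 6 = -135, attained at (-4, -1).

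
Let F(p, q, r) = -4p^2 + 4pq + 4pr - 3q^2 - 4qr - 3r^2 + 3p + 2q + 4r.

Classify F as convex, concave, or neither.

concave

F is quadratic, so its Hessian is the constant matrix H = [[-8, 4, 4], [4, -6, -4], [4, -4, -6]].
Leading principal minors: -8, 32, -96.
Signs alternate −, +, − ⇒ H ≺ 0 ⇒ concave.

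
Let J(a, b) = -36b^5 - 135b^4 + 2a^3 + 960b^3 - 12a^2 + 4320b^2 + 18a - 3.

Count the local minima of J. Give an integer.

J separates as a function of a plus a function of b, so ∇J=0 decouples.
∂J/∂a = 6(a - 3)(a - 1) = 0 at a ∈ {1, 3}; ∂J/∂b = -180b(b - 4)(b + 3)(b + 4) = 0 at b ∈ {-4, -3, 0, 4}.
The Hessian is diagonal: diag(J_aa, J_bb). Second derivatives: J_aa(1)=-12, J_aa(3)=12; J_bb(-4)=5760, J_bb(-3)=-3780, J_bb(0)=8640, J_bb(4)=-40320.
Local minima occur where both diagonal entries positive: (3, -4), (3, 0). Count: 2.

2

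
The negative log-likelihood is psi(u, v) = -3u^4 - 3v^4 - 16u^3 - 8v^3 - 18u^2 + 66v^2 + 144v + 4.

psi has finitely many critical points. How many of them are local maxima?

4

psi separates as a function of u plus a function of v, so ∇psi=0 decouples.
∂psi/∂u = -12u(u + 1)(u + 3) = 0 at u ∈ {-3, -1, 0}; ∂psi/∂v = -12(v - 3)(v + 1)(v + 4) = 0 at v ∈ {-4, -1, 3}.
The Hessian is diagonal: diag(psi_uu, psi_vv). Second derivatives: psi_uu(-3)=-72, psi_uu(-1)=24, psi_uu(0)=-36; psi_vv(-4)=-252, psi_vv(-1)=144, psi_vv(3)=-336.
Local maxima occur where both diagonal entries negative: (-3, -4), (-3, 3), (0, -4), (0, 3). Count: 4.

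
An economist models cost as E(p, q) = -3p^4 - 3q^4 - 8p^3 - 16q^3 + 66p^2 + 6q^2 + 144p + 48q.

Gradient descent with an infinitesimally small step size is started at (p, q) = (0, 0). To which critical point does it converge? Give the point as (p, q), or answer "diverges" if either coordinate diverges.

(-1, -1)

E is separable, so gradient descent decouples: p follows -∂E/∂p, q follows -∂E/∂q.
∂E/∂p = -12(p - 3)(p + 1)(p + 4); at p=0 this is 144, so p decreases.
∂E/∂q = -12(q - 1)(q + 1)(q + 4); at q=0 this is 48, so q decreases.
p converges to its nearest critical value -1 (a local min of the p-part); q converges to -1. The iterate converges to (-1, -1).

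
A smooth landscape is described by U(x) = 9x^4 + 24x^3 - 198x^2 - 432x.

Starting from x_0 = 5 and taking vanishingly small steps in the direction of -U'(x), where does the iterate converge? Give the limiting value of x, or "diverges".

3

U'(x) = 36(x - 3)(x + 1)(x + 4), so U'(5) = 3888.
Gradient descent moves in the -U' direction, i.e. x is decreasing.
The nearest critical point in that direction is x = 3, where U'' = 1008 > 0 (a local minimum). The iterate converges there.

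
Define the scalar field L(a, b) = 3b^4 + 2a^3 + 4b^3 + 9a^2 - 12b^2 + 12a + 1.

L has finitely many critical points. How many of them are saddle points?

3

L separates as a function of a plus a function of b, so ∇L=0 decouples.
∂L/∂a = 6(a + 1)(a + 2) = 0 at a ∈ {-2, -1}; ∂L/∂b = 12b(b - 1)(b + 2) = 0 at b ∈ {-2, 0, 1}.
The Hessian is diagonal: diag(L_aa, L_bb). Second derivatives: L_aa(-2)=-6, L_aa(-1)=6; L_bb(-2)=72, L_bb(0)=-24, L_bb(1)=36.
Saddle points occur where the two diagonal entries have opposite signs: (-2, -2), (-2, 1), (-1, 0). Count: 3.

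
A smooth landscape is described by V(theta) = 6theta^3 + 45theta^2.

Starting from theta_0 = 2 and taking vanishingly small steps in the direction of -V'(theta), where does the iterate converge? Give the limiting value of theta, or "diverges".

0

V'(theta) = 18theta(theta + 5), so V'(2) = 252.
Gradient descent moves in the -V' direction, i.e. theta is decreasing.
The nearest critical point in that direction is theta = 0, where V'' = 90 > 0 (a local minimum). The iterate converges there.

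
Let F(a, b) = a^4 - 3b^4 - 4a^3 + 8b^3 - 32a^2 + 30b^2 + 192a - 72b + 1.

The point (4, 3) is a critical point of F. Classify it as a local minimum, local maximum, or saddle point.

The mixed partial ∂²F/∂a∂b is 0, so the Hessian at any point is diag(F_aa, F_bb) = diag(4(3a^2 - 6a - 16), 12(-3b^2 + 4b + 5)).
At (4, 3): H = diag(32, -120).
The eigenvalues have opposite signs, so H is indefinite: a saddle point.

saddle point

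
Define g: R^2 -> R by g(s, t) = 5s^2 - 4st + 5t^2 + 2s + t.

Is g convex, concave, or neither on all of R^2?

g is quadratic, so its Hessian is the constant matrix H = [[10, -4], [-4, 10]].
det(H) = 84, tr(H) = 20.
det(H) > 0 and tr(H) > 0, so H is positive definite everywhere: convex.

convex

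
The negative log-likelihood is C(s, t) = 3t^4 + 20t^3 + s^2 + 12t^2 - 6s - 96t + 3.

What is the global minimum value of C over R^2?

C(s,t) separates as P(s) + Q(t) + 3, so its minimum is min P + min Q + 3.
P'(s) = 2s - 6 vanishes at s ∈ {3}; Q'(t) = 12(t - 1)(t + 2)(t + 4) vanishes at t ∈ {-4, -2, 1}.
Local minima of P (where P''>0): P(3)=-9. Local minima of Q: Q(-4)=64, Q(1)=-61.
So the global minimum of C is P(3) + Q(1) + 3 = -9 − 61 + 3 = -67, attained at (3, 1).

-67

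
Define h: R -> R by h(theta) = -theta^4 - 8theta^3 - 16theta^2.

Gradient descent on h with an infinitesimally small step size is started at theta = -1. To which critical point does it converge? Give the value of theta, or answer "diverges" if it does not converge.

h'(theta) = -4theta(theta + 2)(theta + 4), so h'(-1) = 12.
Gradient descent moves in the -h' direction, i.e. theta is decreasing.
The nearest critical point in that direction is theta = -2, where h'' = 16 > 0 (a local minimum). The iterate converges there.

-2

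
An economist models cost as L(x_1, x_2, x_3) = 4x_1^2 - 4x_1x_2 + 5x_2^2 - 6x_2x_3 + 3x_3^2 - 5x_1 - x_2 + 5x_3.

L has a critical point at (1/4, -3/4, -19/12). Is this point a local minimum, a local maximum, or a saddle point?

The Hessian is constant: H = [[8, -4, 0], [-4, 10, -6], [0, -6, 6]].
Leading principal minors: Δ₁ = 8, Δ₂ = 64, Δ₃ = 96.
All leading minors are positive, so H is positive definite: a local minimum.

local minimum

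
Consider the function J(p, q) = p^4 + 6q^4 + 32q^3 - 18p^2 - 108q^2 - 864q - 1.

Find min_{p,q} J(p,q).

-2296

J(p,q) separates as A(p) + B(q) − 1, so its minimum is min A + min B − 1.
A'(p) = 4p(p - 3)(p + 3) vanishes at p ∈ {-3, 0, 3}; B'(q) = 24(q - 3)(q + 3)(q + 4) vanishes at q ∈ {-4, -3, 3}.
Local minima of A (where A''>0): A(-3)=-81, A(3)=-81. Local minima of B: B(-4)=1216, B(3)=-2214.
So the global minimum of J is A(-3) + B(3) − 1 = -81 − 2214 − 1 = -2296, attained at (-3, 3).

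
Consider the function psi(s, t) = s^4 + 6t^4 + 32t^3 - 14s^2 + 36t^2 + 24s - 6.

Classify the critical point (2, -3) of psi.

local minimum

The mixed partial ∂²psi/∂s∂t is 0, so the Hessian at any point is diag(psi_ss, psi_tt) = diag(4(3s^2 - 7), 24(3t^2 + 8t + 3)).
At (2, -3): H = diag(20, 144).
Both eigenvalues are positive, so H is positive definite: a local minimum.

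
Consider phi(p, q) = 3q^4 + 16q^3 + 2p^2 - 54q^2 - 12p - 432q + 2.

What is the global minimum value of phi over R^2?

phi(p,q) separates as A(p) + B(q) + 2, so its minimum is min A + min B + 2.
A'(p) = 4p - 12 vanishes at p ∈ {3}; B'(q) = 12(q - 3)(q + 3)(q + 4) vanishes at q ∈ {-4, -3, 3}.
Local minima of A (where A''>0): A(3)=-18. Local minima of B: B(-4)=608, B(3)=-1107.
So the global minimum of phi is A(3) + B(3) + 2 = -18 − 1107 + 2 = -1123, attained at (3, 3).

-1123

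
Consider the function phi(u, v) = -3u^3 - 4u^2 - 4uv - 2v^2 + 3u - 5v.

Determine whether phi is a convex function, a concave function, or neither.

neither

The term -3u^3 is cubic, so the Hessian is not constant.
∂²phi/∂u² = -18u - 8, which takes both signs as u varies (negative for sufficiently large u). A diagonal entry of the Hessian changing sign means the Hessian is neither positive- nor negative-semidefinite on all of R^2.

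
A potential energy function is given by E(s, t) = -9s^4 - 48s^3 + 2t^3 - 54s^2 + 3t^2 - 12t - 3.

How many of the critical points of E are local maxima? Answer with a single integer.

2

E separates as a function of s plus a function of t, so ∇E=0 decouples.
∂E/∂s = -36s(s + 1)(s + 3) = 0 at s ∈ {-3, -1, 0}; ∂E/∂t = 6(t - 1)(t + 2) = 0 at t ∈ {-2, 1}.
The Hessian is diagonal: diag(E_ss, E_tt). Second derivatives: E_ss(-3)=-216, E_ss(-1)=72, E_ss(0)=-108; E_tt(-2)=-18, E_tt(1)=18.
Local maxima occur where both diagonal entries negative: (-3, -2), (0, -2). Count: 2.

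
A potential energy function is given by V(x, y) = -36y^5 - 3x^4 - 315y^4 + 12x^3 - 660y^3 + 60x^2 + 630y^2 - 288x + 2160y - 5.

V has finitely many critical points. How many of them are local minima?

V separates as a function of x plus a function of y, so ∇V=0 decouples.
∂V/∂x = -12(x - 4)(x - 2)(x + 3) = 0 at x ∈ {-3, 2, 4}; ∂V/∂y = -180(y - 1)(y + 1)(y + 3)(y + 4) = 0 at y ∈ {-4, -3, -1, 1}.
The Hessian is diagonal: diag(V_xx, V_yy). Second derivatives: V_xx(-3)=-420, V_xx(2)=120, V_xx(4)=-168; V_yy(-4)=2700, V_yy(-3)=-1440, V_yy(-1)=2160, V_yy(1)=-7200.
Local minima occur where both diagonal entries positive: (2, -4), (2, -1). Count: 2.

2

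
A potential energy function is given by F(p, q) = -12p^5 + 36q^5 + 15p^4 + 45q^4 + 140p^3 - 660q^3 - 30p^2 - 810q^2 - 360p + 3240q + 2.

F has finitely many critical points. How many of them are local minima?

4

F separates as a function of p plus a function of q, so ∇F=0 decouples.
∂F/∂p = -60(p - 3)(p - 1)(p + 1)(p + 2) = 0 at p ∈ {-2, -1, 1, 3}; ∂F/∂q = 180(q - 3)(q - 1)(q + 2)(q + 3) = 0 at q ∈ {-3, -2, 1, 3}.
The Hessian is diagonal: diag(F_pp, F_qq). Second derivatives: F_pp(-2)=900, F_pp(-1)=-480, F_pp(1)=720, F_pp(3)=-2400; F_qq(-3)=-4320, F_qq(-2)=2700, F_qq(1)=-4320, F_qq(3)=10800.
Local minima occur where both diagonal entries positive: (-2, -2), (-2, 3), (1, -2), (1, 3). Count: 4.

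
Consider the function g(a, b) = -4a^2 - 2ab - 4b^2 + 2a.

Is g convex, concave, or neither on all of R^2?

concave

g is quadratic, so its Hessian is the constant matrix H = [[-8, -2], [-2, -8]].
det(H) = 60, tr(H) = -16.
det(H) > 0 and tr(H) < 0, so H is negative definite everywhere: concave.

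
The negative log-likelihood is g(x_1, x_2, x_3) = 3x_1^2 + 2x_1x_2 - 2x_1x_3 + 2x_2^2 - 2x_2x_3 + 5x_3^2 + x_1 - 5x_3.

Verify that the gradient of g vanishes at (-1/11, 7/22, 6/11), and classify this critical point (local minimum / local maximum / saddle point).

∇g = (6x_1 + 2x_2 - 2x_3 + 1, 2x_1 + 4x_2 - 2x_3, -2x_1 - 2x_2 + 10x_3 - 5); substituting (-1/11, 7/22, 6/11) gives ∇g = (0, 0, 0), so (-1/11, 7/22, 6/11) is indeed a critical point.
The Hessian is constant: H = [[6, 2, -2], [2, 4, -2], [-2, -2, 10]].
Leading principal minors: Δ₁ = 6, Δ₂ = 20, Δ₃ = 176.
All leading minors are positive, so H is positive definite: a local minimum.

local minimum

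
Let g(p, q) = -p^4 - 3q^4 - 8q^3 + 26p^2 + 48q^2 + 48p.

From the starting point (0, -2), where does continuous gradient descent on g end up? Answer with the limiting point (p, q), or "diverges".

(-1, 0)

g is separable, so gradient descent decouples: p follows -∂g/∂p, q follows -∂g/∂q.
∂g/∂p = -4(p - 4)(p + 1)(p + 3); at p=0 this is 48, so p decreases.
∂g/∂q = -12q(q - 2)(q + 4); at q=-2 this is -192, so q increases.
p converges to its nearest critical value -1 (a local min of the p-part); q converges to 0. The iterate converges to (-1, 0).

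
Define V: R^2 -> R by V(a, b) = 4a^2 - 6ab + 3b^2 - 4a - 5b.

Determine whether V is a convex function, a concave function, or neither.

V is quadratic, so its Hessian is the constant matrix H = [[8, -6], [-6, 6]].
det(H) = 12, tr(H) = 14.
det(H) > 0 and tr(H) > 0, so H is positive definite everywhere: convex.

convex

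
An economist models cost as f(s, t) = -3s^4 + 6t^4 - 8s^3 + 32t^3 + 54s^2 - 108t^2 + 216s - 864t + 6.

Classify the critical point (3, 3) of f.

The mixed partial ∂²f/∂s∂t is 0, so the Hessian at any point is diag(f_ss, f_tt) = diag(12(-3s^2 - 4s + 9), 24(3t^2 + 8t - 9)).
At (3, 3): H = diag(-360, 1008).
The eigenvalues have opposite signs, so H is indefinite: a saddle point.

saddle point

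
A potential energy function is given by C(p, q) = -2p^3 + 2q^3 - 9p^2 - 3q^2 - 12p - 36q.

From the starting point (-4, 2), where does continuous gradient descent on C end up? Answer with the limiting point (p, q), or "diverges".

C is separable, so gradient descent decouples: p follows -∂C/∂p, q follows -∂C/∂q.
∂C/∂p = -6(p + 1)(p + 2); at p=-4 this is -36, so p increases.
∂C/∂q = 6(q - 3)(q + 2); at q=2 this is -24, so q increases.
p converges to its nearest critical value -2 (a local min of the p-part); q converges to 3. The iterate converges to (-2, 3).

(-2, 3)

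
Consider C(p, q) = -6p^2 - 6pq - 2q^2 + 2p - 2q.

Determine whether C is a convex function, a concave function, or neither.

concave

C is quadratic, so its Hessian is the constant matrix H = [[-12, -6], [-6, -4]].
det(H) = 12, tr(H) = -16.
det(H) > 0 and tr(H) < 0, so H is negative definite everywhere: concave.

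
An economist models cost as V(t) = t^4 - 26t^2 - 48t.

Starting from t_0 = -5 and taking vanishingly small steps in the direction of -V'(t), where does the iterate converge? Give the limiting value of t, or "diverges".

V'(t) = 4(t - 4)(t + 1)(t + 3), so V'(-5) = -288.
Gradient descent moves in the -V' direction, i.e. t is increasing.
The nearest critical point in that direction is t = -3, where V'' = 56 > 0 (a local minimum). The iterate converges there.

-3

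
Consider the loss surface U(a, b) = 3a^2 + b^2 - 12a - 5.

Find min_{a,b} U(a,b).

U(a,b) separates as P(a) + Q(b) − 5, so its minimum is min P + min Q − 5.
P'(a) = 6a - 12 vanishes at a ∈ {2}; Q'(b) = 2b vanishes at b ∈ {0}.
Local minima of P (where P''>0): P(2)=-12. Local minima of Q: Q(0)=0.
So the global minimum of U is P(2) + Q(0) − 5 = -12 + 0 − 5 = -17, attained at (2, 0).

-17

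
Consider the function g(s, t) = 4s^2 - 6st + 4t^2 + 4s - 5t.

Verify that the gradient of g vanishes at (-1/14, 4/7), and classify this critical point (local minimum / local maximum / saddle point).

local minimum

∇g = (8s - 6t + 4, -6s + 8t - 5); substituting (-1/14, 4/7) gives ∇g = (0, 0), so (-1/14, 4/7) is indeed a critical point.
The Hessian of g is constant: H = [[8, -6], [-6, 8]].
det(H) = 8·8 − (-6)² = 28.
det(H) > 0 and tr(H) = 16 > 0, so H is positive definite and the point is a local minimum.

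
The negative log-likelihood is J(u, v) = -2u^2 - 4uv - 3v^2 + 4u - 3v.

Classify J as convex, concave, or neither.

concave

J is quadratic, so its Hessian is the constant matrix H = [[-4, -4], [-4, -6]].
det(H) = 8, tr(H) = -10.
det(H) > 0 and tr(H) < 0, so H is negative definite everywhere: concave.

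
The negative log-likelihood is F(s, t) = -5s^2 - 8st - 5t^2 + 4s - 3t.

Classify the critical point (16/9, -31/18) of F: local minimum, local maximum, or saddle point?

The Hessian of F is constant: H = [[-10, -8], [-8, -10]].
det(H) = (-10)·(-10) − (-8)² = 36.
det(H) > 0 and tr(H) = -20 < 0, so H is negative definite and the point is a local maximum.

local maximum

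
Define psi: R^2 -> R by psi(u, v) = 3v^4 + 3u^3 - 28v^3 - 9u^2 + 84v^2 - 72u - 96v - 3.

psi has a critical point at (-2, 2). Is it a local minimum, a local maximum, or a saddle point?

The mixed partial ∂²psi/∂u∂v is 0, so the Hessian at any point is diag(psi_uu, psi_vv) = diag(18(u - 1), 12(3v^2 - 14v + 14)).
At (-2, 2): H = diag(-54, -24).
Both eigenvalues are negative, so H is negative definite: a local maximum.

local maximum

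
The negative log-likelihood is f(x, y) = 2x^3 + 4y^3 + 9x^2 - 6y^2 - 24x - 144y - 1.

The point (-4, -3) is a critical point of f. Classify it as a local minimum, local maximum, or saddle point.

The mixed partial ∂²f/∂x∂y is 0, so the Hessian at any point is diag(f_xx, f_yy) = diag(6(2x + 3), 12(2y - 1)).
At (-4, -3): H = diag(-30, -84).
Both eigenvalues are negative, so H is negative definite: a local maximum.

local maximum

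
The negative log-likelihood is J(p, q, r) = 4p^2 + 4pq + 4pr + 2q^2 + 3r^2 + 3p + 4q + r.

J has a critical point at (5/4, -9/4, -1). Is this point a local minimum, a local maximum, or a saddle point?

local minimum

The Hessian is constant: H = [[8, 4, 4], [4, 4, 0], [4, 0, 6]].
Leading principal minors: Δ₁ = 8, Δ₂ = 16, Δ₃ = 32.
All leading minors are positive, so H is positive definite: a local minimum.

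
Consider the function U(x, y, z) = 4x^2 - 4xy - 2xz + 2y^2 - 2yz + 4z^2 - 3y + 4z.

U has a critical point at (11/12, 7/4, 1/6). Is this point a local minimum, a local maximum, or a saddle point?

The Hessian is constant: H = [[8, -4, -2], [-4, 4, -2], [-2, -2, 8]].
Leading principal minors: Δ₁ = 8, Δ₂ = 16, Δ₃ = 48.
All leading minors are positive, so H is positive definite: a local minimum.

local minimum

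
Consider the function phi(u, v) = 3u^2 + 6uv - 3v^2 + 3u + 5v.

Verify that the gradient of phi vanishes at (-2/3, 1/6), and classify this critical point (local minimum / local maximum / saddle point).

∇phi = (6u + 6v + 3, 6u - 6v + 5); substituting (-2/3, 1/6) gives ∇phi = (0, 0), so (-2/3, 1/6) is indeed a critical point.
The Hessian of phi is constant: H = [[6, 6], [6, -6]].
det(H) = 6·(-6) − 6² = -72.
Since det(H) < 0, H is indefinite and the critical point is a saddle point.

saddle point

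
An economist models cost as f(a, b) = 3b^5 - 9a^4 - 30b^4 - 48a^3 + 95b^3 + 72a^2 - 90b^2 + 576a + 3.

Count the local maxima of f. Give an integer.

4

f separates as a function of a plus a function of b, so ∇f=0 decouples.
∂f/∂a = -36(a - 2)(a + 2)(a + 4) = 0 at a ∈ {-4, -2, 2}; ∂f/∂b = 15b(b - 4)(b - 3)(b - 1) = 0 at b ∈ {0, 1, 3, 4}.
The Hessian is diagonal: diag(f_aa, f_bb). Second derivatives: f_aa(-4)=-432, f_aa(-2)=288, f_aa(2)=-864; f_bb(0)=-180, f_bb(1)=90, f_bb(3)=-90, f_bb(4)=180.
Local maxima occur where both diagonal entries negative: (-4, 0), (-4, 3), (2, 0), (2, 3). Count: 4.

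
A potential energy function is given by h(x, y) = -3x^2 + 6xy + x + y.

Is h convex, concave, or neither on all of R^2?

neither

h is quadratic, so its Hessian is the constant matrix H = [[-6, 6], [6, 0]].
det(H) = -36, tr(H) = -6.
det(H) < 0, so H is indefinite: neither convex nor concave.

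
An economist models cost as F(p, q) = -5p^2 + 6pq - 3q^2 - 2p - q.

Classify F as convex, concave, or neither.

concave

F is quadratic, so its Hessian is the constant matrix H = [[-10, 6], [6, -6]].
det(H) = 24, tr(H) = -16.
det(H) > 0 and tr(H) < 0, so H is negative definite everywhere: concave.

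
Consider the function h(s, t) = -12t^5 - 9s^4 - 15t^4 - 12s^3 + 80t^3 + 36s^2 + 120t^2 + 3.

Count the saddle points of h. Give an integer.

h separates as a function of s plus a function of t, so ∇h=0 decouples.
∂h/∂s = -36s(s - 1)(s + 2) = 0 at s ∈ {-2, 0, 1}; ∂h/∂t = -60t(t - 2)(t + 1)(t + 2) = 0 at t ∈ {-2, -1, 0, 2}.
The Hessian is diagonal: diag(h_ss, h_tt). Second derivatives: h_ss(-2)=-216, h_ss(0)=72, h_ss(1)=-108; h_tt(-2)=480, h_tt(-1)=-180, h_tt(0)=240, h_tt(2)=-1440.
Saddle points occur where the two diagonal entries have opposite signs: (-2, -2), (-2, 0), (0, -1), (0, 2), (1, -2), (1, 0). Count: 6.

6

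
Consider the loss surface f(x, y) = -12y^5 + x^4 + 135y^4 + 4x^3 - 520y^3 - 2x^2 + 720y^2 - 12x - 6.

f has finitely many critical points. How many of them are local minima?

f separates as a function of x plus a function of y, so ∇f=0 decouples.
∂f/∂x = 4(x - 1)(x + 1)(x + 3) = 0 at x ∈ {-3, -1, 1}; ∂f/∂y = -60y(y - 4)(y - 3)(y - 2) = 0 at y ∈ {0, 2, 3, 4}.
The Hessian is diagonal: diag(f_xx, f_yy). Second derivatives: f_xx(-3)=32, f_xx(-1)=-16, f_xx(1)=32; f_yy(0)=1440, f_yy(2)=-240, f_yy(3)=180, f_yy(4)=-480.
Local minima occur where both diagonal entries positive: (-3, 0), (-3, 3), (1, 0), (1, 3). Count: 4.

4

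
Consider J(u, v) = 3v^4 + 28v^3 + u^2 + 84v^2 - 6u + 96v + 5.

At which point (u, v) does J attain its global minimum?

J(u,v) separates as P(u) + Q(v) + 5, so its minimum is min P + min Q + 5.
P'(u) = 2u - 6 vanishes at u ∈ {3}; Q'(v) = 12(v + 1)(v + 2)(v + 4) vanishes at v ∈ {-4, -2, -1}.
Local minima of P (where P''>0): P(3)=-9. Local minima of Q: Q(-4)=-64, Q(-1)=-37.
So the global minimum of J is P(3) + Q(-4) + 5 = -9 − 64 + 5 = -68, attained at (3, -4).

(3, -4)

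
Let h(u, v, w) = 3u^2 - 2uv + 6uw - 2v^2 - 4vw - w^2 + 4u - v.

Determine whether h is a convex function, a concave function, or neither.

neither

h is quadratic, so its Hessian is the constant matrix H = [[6, -2, 6], [-2, -4, -4], [6, -4, -2]].
Leading principal minors: 6, -28, 200.
Neither pattern holds ⇒ H is indefinite ⇒ neither convex nor concave.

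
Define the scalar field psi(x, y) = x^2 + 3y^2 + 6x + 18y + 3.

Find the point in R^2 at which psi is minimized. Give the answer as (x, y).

psi(x,y) separates as P(x) + Q(y) + 3, so its minimum is min P + min Q + 3.
P'(x) = 2x + 6 vanishes at x ∈ {-3}; Q'(y) = 6y + 18 vanishes at y ∈ {-3}.
Local minima of P (where P''>0): P(-3)=-9. Local minima of Q: Q(-3)=-27.
So the global minimum of psi is P(-3) + Q(-3) + 3 = -9 − 27 + 3 = -33, attained at (-3, -3).

(-3, -3)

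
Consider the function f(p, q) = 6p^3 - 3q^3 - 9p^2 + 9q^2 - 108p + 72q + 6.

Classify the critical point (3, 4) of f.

The mixed partial ∂²f/∂p∂q is 0, so the Hessian at any point is diag(f_pp, f_qq) = diag(18(2p - 1), 18(-q + 1)).
At (3, 4): H = diag(90, -54).
The eigenvalues have opposite signs, so H is indefinite: a saddle point.

saddle point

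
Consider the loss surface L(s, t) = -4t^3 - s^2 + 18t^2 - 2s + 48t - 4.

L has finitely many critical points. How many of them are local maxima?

L separates as a function of s plus a function of t, so ∇L=0 decouples.
∂L/∂s = -2(s + 1) = 0 at s ∈ {-1}; ∂L/∂t = -12(t - 4)(t + 1) = 0 at t ∈ {-1, 4}.
The Hessian is diagonal: diag(L_ss, L_tt). Second derivatives: L_ss(-1)=-2; L_tt(-1)=60, L_tt(4)=-60.
Local maxima occur where both diagonal entries negative: (-1, 4). Count: 1.

1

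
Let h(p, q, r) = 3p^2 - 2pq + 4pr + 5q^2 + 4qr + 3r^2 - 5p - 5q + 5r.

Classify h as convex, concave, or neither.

h is quadratic, so its Hessian is the constant matrix H = [[6, -2, 4], [-2, 10, 4], [4, 4, 6]].
Leading principal minors: 6, 56, 16.
All positive ⇒ H ≻ 0 ⇒ convex.

convex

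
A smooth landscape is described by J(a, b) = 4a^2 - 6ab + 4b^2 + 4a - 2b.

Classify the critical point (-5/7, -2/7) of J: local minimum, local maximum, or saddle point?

local minimum

The Hessian of J is constant: H = [[8, -6], [-6, 8]].
det(H) = 8·8 − (-6)² = 28.
det(H) > 0 and tr(H) = 16 > 0, so H is positive definite and the point is a local minimum.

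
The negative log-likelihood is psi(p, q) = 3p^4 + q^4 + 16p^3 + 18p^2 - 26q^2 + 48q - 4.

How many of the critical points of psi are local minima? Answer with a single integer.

4

psi separates as a function of p plus a function of q, so ∇psi=0 decouples.
∂psi/∂p = 12p(p + 1)(p + 3) = 0 at p ∈ {-3, -1, 0}; ∂psi/∂q = 4(q - 3)(q - 1)(q + 4) = 0 at q ∈ {-4, 1, 3}.
The Hessian is diagonal: diag(psi_pp, psi_qq). Second derivatives: psi_pp(-3)=72, psi_pp(-1)=-24, psi_pp(0)=36; psi_qq(-4)=140, psi_qq(1)=-40, psi_qq(3)=56.
Local minima occur where both diagonal entries positive: (-3, -4), (-3, 3), (0, -4), (0, 3). Count: 4.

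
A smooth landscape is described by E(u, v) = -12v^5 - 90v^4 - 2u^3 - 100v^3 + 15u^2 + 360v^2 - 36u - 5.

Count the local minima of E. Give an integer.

2

E separates as a function of u plus a function of v, so ∇E=0 decouples.
∂E/∂u = -6(u - 3)(u - 2) = 0 at u ∈ {2, 3}; ∂E/∂v = -60v(v - 1)(v + 3)(v + 4) = 0 at v ∈ {-4, -3, 0, 1}.
The Hessian is diagonal: diag(E_uu, E_vv). Second derivatives: E_uu(2)=6, E_uu(3)=-6; E_vv(-4)=1200, E_vv(-3)=-720, E_vv(0)=720, E_vv(1)=-1200.
Local minima occur where both diagonal entries positive: (2, -4), (2, 0). Count: 2.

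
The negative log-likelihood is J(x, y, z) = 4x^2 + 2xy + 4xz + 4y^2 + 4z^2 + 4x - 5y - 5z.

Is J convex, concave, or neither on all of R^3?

J is quadratic, so its Hessian is the constant matrix H = [[8, 2, 4], [2, 8, 0], [4, 0, 8]].
Leading principal minors: 8, 60, 352.
All positive ⇒ H ≻ 0 ⇒ convex.

convex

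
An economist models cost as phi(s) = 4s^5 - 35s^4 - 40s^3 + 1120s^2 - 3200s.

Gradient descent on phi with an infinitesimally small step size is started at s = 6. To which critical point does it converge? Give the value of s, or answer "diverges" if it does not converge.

5

phi'(s) = 20(s - 5)(s - 4)(s - 2)(s + 4), so phi'(6) = 1600.
Gradient descent moves in the -phi' direction, i.e. s is decreasing.
The nearest critical point in that direction is s = 5, where phi'' = 540 > 0 (a local minimum). The iterate converges there.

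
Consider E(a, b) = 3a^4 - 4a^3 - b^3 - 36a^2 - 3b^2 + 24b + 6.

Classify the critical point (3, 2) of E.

The mixed partial ∂²E/∂a∂b is 0, so the Hessian at any point is diag(E_aa, E_bb) = diag(12(3a^2 - 2a - 6), -6(b + 1)).
At (3, 2): H = diag(180, -18).
The eigenvalues have opposite signs, so H is indefinite: a saddle point.

saddle point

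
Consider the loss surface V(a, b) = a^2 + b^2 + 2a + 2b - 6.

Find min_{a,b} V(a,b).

V(a,b) separates as P(a) + Q(b) − 6, so its minimum is min P + min Q − 6.
P'(a) = 2a + 2 vanishes at a ∈ {-1}; Q'(b) = 2b + 2 vanishes at b ∈ {-1}.
Local minima of P (where P''>0): P(-1)=-1. Local minima of Q: Q(-1)=-1.
So the global minimum of V is P(-1) + Q(-1) − 6 = -1 − 1 − 6 = -8, attained at (-1, -1).

-8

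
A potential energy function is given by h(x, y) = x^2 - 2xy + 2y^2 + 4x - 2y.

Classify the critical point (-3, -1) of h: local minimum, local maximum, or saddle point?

The Hessian of h is constant: H = [[2, -2], [-2, 4]].
det(H) = 2·4 − (-2)² = 4.
det(H) > 0 and tr(H) = 6 > 0, so H is positive definite and the point is a local minimum.

local minimum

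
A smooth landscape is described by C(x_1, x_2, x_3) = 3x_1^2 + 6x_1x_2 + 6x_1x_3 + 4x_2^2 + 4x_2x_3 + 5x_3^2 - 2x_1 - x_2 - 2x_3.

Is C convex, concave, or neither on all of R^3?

convex

C is quadratic, so its Hessian is the constant matrix H = [[6, 6, 6], [6, 8, 4], [6, 4, 10]].
Leading principal minors: 6, 12, 24.
All positive ⇒ H ≻ 0 ⇒ convex.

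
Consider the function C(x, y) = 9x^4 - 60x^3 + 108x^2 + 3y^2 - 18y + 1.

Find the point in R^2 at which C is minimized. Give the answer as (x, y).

(0, 3)

C(x,y) separates as P(x) + Q(y) + 1, so its minimum is min P + min Q + 1.
P'(x) = 36x(x - 3)(x - 2) vanishes at x ∈ {0, 2, 3}; Q'(y) = 6y - 18 vanishes at y ∈ {3}.
Local minima of P (where P''>0): P(0)=0, P(3)=81. Local minima of Q: Q(3)=-27.
So the global minimum of C is P(0) + Q(3) + 1 = 0 − 27 + 1 = -26, attained at (0, 3).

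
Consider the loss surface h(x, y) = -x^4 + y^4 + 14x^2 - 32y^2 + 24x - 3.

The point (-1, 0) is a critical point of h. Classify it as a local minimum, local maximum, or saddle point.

The mixed partial ∂²h/∂x∂y is 0, so the Hessian at any point is diag(h_xx, h_yy) = diag(4(-3x^2 + 7), 4(3y^2 - 16)).
At (-1, 0): H = diag(16, -64).
The eigenvalues have opposite signs, so H is indefinite: a saddle point.

saddle point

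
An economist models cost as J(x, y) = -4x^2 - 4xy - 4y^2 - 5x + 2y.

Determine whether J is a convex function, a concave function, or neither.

J is quadratic, so its Hessian is the constant matrix H = [[-8, -4], [-4, -8]].
det(H) = 48, tr(H) = -16.
det(H) > 0 and tr(H) < 0, so H is negative definite everywhere: concave.

concave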